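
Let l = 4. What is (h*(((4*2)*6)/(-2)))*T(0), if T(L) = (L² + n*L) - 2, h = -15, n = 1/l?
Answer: -720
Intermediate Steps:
n = ¼ (n = 1/4 = ¼ ≈ 0.25000)
T(L) = -2 + L² + L/4 (T(L) = (L² + L/4) - 2 = -2 + L² + L/4)
(h*(((4*2)*6)/(-2)))*T(0) = (-15*(4*2)*6/(-2))*(-2 + 0² + (¼)*0) = (-15*8*6*(-1)/2)*(-2 + 0 + 0) = -720*(-1)/2*(-2) = -15*(-24)*(-2) = 360*(-2) = -720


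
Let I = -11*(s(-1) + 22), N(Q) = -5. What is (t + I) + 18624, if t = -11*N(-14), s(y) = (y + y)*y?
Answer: 18415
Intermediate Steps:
s(y) = 2*y² (s(y) = (2*y)*y = 2*y²)
t = 55 (t = -11*(-5) = 55)
I = -264 (I = -11*(2*(-1)² + 22) = -11*(2*1 + 22) = -11*(2 + 22) = -11*24 = -264)
(t + I) + 18624 = (55 - 264) + 18624 = -209 + 18624 = 18415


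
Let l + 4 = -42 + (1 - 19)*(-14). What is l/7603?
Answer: 206/7603 ≈ 0.027095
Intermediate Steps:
l = 206 (l = -4 + (-42 + (1 - 19)*(-14)) = -4 + (-42 - 18*(-14)) = -4 + (-42 + 252) = -4 + 210 = 206)
l/7603 = 206/7603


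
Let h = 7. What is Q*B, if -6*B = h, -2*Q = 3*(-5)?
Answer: -35/4 ≈ -8.7500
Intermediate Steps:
Q = 15/2 (Q = -3*(-5)/2 = -½*(-15) = 15/2 ≈ 7.5000)
B = -7/6 (B = -⅙*7 = -7/6 ≈ -1.1667)
Q*B = (15/2)*(-7/6) = -35/4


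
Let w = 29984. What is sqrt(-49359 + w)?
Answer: 25*I*sqrt(31) ≈ 139.19*I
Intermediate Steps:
sqrt(-49359 + w) = sqrt(-49359 + 29984) = sqrt(-19375) = 25*I*sqrt(31)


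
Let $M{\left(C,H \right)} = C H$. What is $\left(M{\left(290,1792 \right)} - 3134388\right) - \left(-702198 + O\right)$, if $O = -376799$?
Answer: $-1535711$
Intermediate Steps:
$\left(M{\left(290,1792 \right)} - 3134388\right) - \left(-702198 + O\right) = \left(290 \cdot 1792 - 3134388\right) + \left(702198 - -376799\right) = \left(519680 - 3134388\right) + \left(702198 + 376799\right) = -2614708 + 1078997 = -1535711$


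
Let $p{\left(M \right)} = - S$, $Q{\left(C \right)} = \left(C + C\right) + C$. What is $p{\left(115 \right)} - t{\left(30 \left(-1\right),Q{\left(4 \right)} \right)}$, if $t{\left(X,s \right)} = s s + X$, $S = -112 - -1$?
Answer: $-3$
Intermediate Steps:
$Q{\left(C \right)} = 3 C$ ($Q{\left(C \right)} = 2 C + C = 3 C$)
$S = -111$ ($S = -112 + 1 = -111$)
$t{\left(X,s \right)} = X + s^{2}$ ($t{\left(X,s \right)} = s^{2} + X = X + s^{2}$)
$p{\left(M \right)} = 111$ ($p{\left(M \right)} = \left(-1\right) \left(-111\right) = 111$)
$p{\left(115 \right)} - t{\left(30 \left(-1\right),Q{\left(4 \right)} \right)} = 111 - \left(30 \left(-1\right) + \left(3 \cdot 4\right)^{2}\right) = 111 - \left(-30 + 12^{2}\right) = 111 - \left(-30 + 144\right) = 111 - 114 = -3$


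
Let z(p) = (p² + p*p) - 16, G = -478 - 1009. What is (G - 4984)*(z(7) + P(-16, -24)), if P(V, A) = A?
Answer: -375318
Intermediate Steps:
G = -1487
z(p) = -16 + 2*p² (z(p) = (p² + p²) - 16 = 2*p² - 16 = -16 + 2*p²)
(G - 4984)*(z(7) + P(-16, -24)) = (-1487 - 4984)*((-16 + 2*7²) - 24) = -6471*((-16 + 2*49) - 24) = -6471*((-16 + 98) - 24) = -6471*(82 - 24) = -6471*58 = -375318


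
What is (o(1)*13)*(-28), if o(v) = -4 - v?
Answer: 1820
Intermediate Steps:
(o(1)*13)*(-28) = ((-4 - 1*1)*13)*(-28) = ((-4 - 1)*13)*(-28) = -5*13*(-28) = -65*(-28) = 1820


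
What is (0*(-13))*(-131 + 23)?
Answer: 0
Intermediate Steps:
(0*(-13))*(-131 + 23) = 0*(-108) = 0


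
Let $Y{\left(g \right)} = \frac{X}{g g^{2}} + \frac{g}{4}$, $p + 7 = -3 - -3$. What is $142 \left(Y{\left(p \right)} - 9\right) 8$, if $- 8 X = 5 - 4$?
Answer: $- \frac{4188574}{343} \approx -12212.0$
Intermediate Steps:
$X = - \frac{1}{8}$ ($X = - \frac{5 - 4}{8} = \left(- \frac{1}{8}\right) 1 = - \frac{1}{8} \approx -0.125$)
$p = -7$ ($p = -7 - 0 = -7 + \left(-3 + 3\right) = -7 + 0 = -7$)
$Y{\left(g \right)} = - \frac{1}{8 g^{3}} + \frac{g}{4}$ ($Y{\left(g \right)} = - \frac{1}{8 g g^{2}} + \frac{g}{4} = - \frac{1}{8 g^{3}} + g \frac{1}{4} = - \frac{1}{8 g^{3}} + \frac{g}{4}$)
$142 \left(Y{\left(p \right)} - 9\right) 8 = 142 \left(\left(- \frac{1}{8 \left(-343\right)} + \frac{1}{4} \left(-7\right)\right) - 9\right) 8 = 142 \left(\left(\left(- \frac{1}{8}\right) \left(- \frac{1}{343}\right) - \frac{7}{4}\right) - 9\right) 8 = 142 \left(\left(\frac{1}{2744} - \frac{7}{4}\right) - 9\right) 8 = 142 \left(- \frac{4801}{2744} - 9\right) 8 = 142 \left(\left(- \frac{29497}{2744}\right) 8\right) = 142 \left(- \frac{29497}{343}\right) = - \frac{4188574}{343}$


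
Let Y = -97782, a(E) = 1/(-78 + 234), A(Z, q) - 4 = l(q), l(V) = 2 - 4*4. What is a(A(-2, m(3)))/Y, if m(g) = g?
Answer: -1/15253992 ≈ -6.5557e-8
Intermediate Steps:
l(V) = -14 (l(V) = 2 - 16 = -14)
A(Z, q) = -10 (A(Z, q) = 4 - 14 = -10)
a(E) = 1/156
a(A(-2, m(3)))/Y = (1/156)/(-97782) = (1/156)*(-1/97782) = -1/15253992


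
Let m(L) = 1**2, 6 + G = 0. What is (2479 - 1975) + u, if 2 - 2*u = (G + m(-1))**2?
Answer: 985/2 ≈ 492.50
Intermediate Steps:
G = -6 (G = -6 + 0 = -6)
m(L) = 1
u = -23/2 (u = 1 - (-6 + 1)**2/2 = 1 - 1/2*(-5)**2 = 1 - 1/2*25 = 1 - 25/2 = -23/2 ≈ -11.500)
(2479 - 1975) + u = (2479 - 1975) - 23/2 = 504 - 23/2 = 985/2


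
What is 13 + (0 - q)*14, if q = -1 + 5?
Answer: -43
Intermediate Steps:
q = 4
13 + (0 - q)*14 = 13 + (0 - 1*4)*14 = 13 + (0 - 4)*14 = 13 - 4*14 = 13 - 56 = -43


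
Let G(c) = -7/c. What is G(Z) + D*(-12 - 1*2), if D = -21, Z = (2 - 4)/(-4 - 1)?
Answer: 553/2 ≈ 276.50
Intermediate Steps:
Z = ⅖ (Z = -2/(-5) = -2*(-⅕) = ⅖ ≈ 0.40000)
G(Z) + D*(-12 - 1*2) = -7/⅖ - 21*(-12 - 1*2) = -7*5/2 - 21*(-12 - 2) = -35/2 - 21*(-14) = -35/2 + 294 = 553/2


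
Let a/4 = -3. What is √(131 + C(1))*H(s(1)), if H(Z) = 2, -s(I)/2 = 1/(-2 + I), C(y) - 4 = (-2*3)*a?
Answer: 6*√23 ≈ 28.775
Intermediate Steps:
a = -12 (a = 4*(-3) = -12)
C(y) = 76 (C(y) = 4 - 2*3*(-12) = 4 - 6*(-12) = 4 + 72 = 76)
s(I) = -2/(-2 + I)
√(131 + C(1))*H(s(1)) = √(131 + 76)*2 = √207*2 = (3*√23)*2 = 6*√23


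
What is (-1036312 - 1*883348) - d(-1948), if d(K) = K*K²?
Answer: 7390163732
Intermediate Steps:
d(K) = K³
(-1036312 - 1*883348) - d(-1948) = (-1036312 - 1*883348) - 1*(-1948)³ = (-1036312 - 883348) - 1*(-7392083392) = -1919660 + 7392083392 = 7390163732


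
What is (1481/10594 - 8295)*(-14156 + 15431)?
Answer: -112041579975/10594 ≈ -1.0576e+7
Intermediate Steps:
(1481/10594 - 8295)*(-14156 + 15431) = (1481*(1/10594) - 8295)*1275 = (1481/10594 - 8295)*1275 = -87875749/10594*1275 = -112041579975/10594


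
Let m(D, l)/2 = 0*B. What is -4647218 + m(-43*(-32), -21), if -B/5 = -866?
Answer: -4647218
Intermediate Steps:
B = 4330 (B = -5*(-866) = 4330)
m(D, l) = 0 (m(D, l) = 2*(0*4330) = 2*0 = 0)
-4647218 + m(-43*(-32), -21) = -4647218 + 0 = -4647218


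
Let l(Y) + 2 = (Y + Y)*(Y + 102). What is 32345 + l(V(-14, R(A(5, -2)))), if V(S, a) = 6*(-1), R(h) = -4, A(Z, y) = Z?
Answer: 31191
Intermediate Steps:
V(S, a) = -6
l(Y) = -2 + 2*Y*(102 + Y) (l(Y) = -2 + (Y + Y)*(Y + 102) = -2 + (2*Y)*(102 + Y) = -2 + 2*Y*(102 + Y))
32345 + l(V(-14, R(A(5, -2)))) = 32345 + (-2 + 2*(-6)² + 204*(-6)) = 32345 + (-2 + 2*36 - 1224) = 32345 + (-2 + 72 - 1224) = 32345 - 1154 = 31191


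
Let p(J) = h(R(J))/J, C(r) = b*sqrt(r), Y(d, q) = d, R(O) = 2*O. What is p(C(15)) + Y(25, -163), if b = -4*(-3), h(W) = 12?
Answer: 25 + sqrt(15)/15 ≈ 25.258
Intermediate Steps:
b = 12
C(r) = 12*sqrt(r)
p(J) = 12/J
p(C(15)) + Y(25, -163) = 12/((12*sqrt(15))) + 25 = 12*(sqrt(15)/180) + 25 = sqrt(15)/15 + 25 = 25 + sqrt(15)/15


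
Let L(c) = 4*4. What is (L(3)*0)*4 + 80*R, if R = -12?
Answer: -960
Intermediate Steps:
L(c) = 16
(L(3)*0)*4 + 80*R = (16*0)*4 + 80*(-12) = 0*4 - 960 = 0 - 960 = -960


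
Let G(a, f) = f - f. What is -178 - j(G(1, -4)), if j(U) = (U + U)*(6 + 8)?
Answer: -178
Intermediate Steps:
G(a, f) = 0
j(U) = 28*U (j(U) = (2*U)*14 = 28*U)
-178 - j(G(1, -4)) = -178 - 28*0 = -178 - 1*0 = -178 + 0 = -178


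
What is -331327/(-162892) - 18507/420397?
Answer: 136274234575/68479308124 ≈ 1.9900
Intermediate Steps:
-331327/(-162892) - 18507/420397 = -331327*(-1/162892) - 18507*1/420397 = 331327/162892 - 18507/420397 = 136274234575/68479308124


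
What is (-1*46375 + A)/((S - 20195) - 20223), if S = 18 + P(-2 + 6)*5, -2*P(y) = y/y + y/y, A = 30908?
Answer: 15467/40405 ≈ 0.38280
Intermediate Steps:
P(y) = -1 (P(y) = -(y/y + y/y)/2 = -(1 + 1)/2 = -½*2 = -1)
S = 13 (S = 18 - 1*5 = 18 - 5 = 13)
(-1*46375 + A)/((S - 20195) - 20223) = (-1*46375 + 30908)/((13 - 20195) - 20223) = (-46375 + 30908)/(-20182 - 20223) = -15467/(-40405) = -15467*(-1/40405) = 15467/40405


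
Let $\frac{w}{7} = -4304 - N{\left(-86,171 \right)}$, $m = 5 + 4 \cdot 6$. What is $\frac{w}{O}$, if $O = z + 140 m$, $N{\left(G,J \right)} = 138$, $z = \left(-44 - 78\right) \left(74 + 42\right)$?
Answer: $\frac{15547}{5046} \approx 3.0811$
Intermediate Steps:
$z = -14152$ ($z = \left(-122\right) 116 = -14152$)
$m = 29$ ($m = 5 + 24 = 29$)
$O = -10092$ ($O = -14152 + 140 \cdot 29 = -14152 + 4060 = -10092$)
$w = -31094$ ($w = 7 \left(-4304 - 138\right) = 7 \left(-4442\right) = -31094$)
$\frac{w}{O} = - \frac{31094}{-10092} = \left(-31094\right) \left(- \frac{1}{10092}\right) = \frac{15547}{5046}$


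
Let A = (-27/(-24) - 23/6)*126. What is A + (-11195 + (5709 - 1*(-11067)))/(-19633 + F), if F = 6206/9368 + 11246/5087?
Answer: -638992934846327/1870948013356 ≈ -341.53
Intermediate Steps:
F = 68461225/23827508 (F = 6206*(1/9368) + 11246*(1/5087) = 3103/4684 + 11246/5087 = 68461225/23827508 ≈ 2.8732)
A = -1365/4 (A = (-27*(-1/24) - 23*1/6)*126 = (9/8 - 23/6)*126 = -65/24*126 = -1365/4 ≈ -341.25)
A + (-11195 + (5709 - 1*(-11067)))/(-19633 + F) = -1365/4 + (-11195 + (5709 - 1*(-11067)))/(-19633 + 68461225/23827508) = -1365/4 + (-11195 + (5709 + 11067))/(-467737003339/23827508) = -1365/4 + (-11195 + 16776)*(-23827508/467737003339) = -1365/4 + 5581*(-23827508/467737003339) = -1365/4 - 132981322148/467737003339 = -638992934846327/1870948013356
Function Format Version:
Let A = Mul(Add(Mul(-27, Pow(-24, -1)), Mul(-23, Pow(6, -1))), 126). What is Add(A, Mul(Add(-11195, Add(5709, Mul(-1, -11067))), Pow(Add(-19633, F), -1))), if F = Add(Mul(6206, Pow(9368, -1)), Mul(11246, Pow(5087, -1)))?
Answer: Rational(-638992934846327, 1870948013356) ≈ -341.53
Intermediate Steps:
F = Rational(68461225, 23827508) (F = Add(Mul(6206, Rational(1, 9368)), Mul(11246, Rational(1, 5087))) = Add(Rational(3103, 4684), Rational(11246, 5087)) = Rational(68461225, 23827508) ≈ 2.8732)
A = Rational(-1365, 4) (A = Mul(Add(Mul(-27, Rational(-1, 24)), Mul(-23, Rational(1, 6))), 126) = Mul(Add(Rational(9, 8), Rational(-23, 6)), 126) = Mul(Rational(-65, 24), 126) = Rational(-1365, 4) ≈ -341.25)
Add(A, Mul(Add(-11195, Add(5709, Mul(-1, -11067))), Pow(Add(-19633, F), -1))) = Add(Rational(-1365, 4), Mul(Add(-11195, Add(5709, Mul(-1, -11067))), Pow(Add(-19633, Rational(68461225, 23827508)), -1))) = Add(Rational(-1365, 4), Mul(Add(-11195, Add(5709, 11067)), Pow(Rational(-467737003339, 23827508), -1))) = Add(Rational(-1365, 4), Mul(Add(-11195, 16776), Rational(-23827508, 467737003339))) = Add(Rational(-1365, 4), Mul(5581, Rational(-23827508, 467737003339))) = Add(Rational(-1365, 4), Rational(-132981322148, 467737003339)) = Rational(-638992934846327, 1870948013356)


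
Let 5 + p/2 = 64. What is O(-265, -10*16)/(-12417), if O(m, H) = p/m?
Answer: 118/3290505 ≈ 3.5861e-5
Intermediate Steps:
p = 118 (p = -10 + 2*64 = -10 + 128 = 118)
O(m, H) = 118/m
O(-265, -10*16)/(-12417) = (118/(-265))/(-12417) = (118*(-1/265))*(-1/12417) = -118/265*(-1/12417) = 118/3290505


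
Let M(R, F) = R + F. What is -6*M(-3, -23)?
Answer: 156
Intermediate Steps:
M(R, F) = F + R
-6*M(-3, -23) = -6*(-23 - 3) = -6*(-26) = 156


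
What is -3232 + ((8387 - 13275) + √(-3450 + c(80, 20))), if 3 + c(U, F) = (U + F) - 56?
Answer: -8120 + I*√3409 ≈ -8120.0 + 58.387*I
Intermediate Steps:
c(U, F) = -59 + F + U (c(U, F) = -3 + ((U + F) - 56) = -3 + ((F + U) - 56) = -3 + (-56 + F + U) = -59 + F + U)
-3232 + ((8387 - 13275) + √(-3450 + c(80, 20))) = -3232 + ((8387 - 13275) + √(-3450 + (-59 + 20 + 80))) = -3232 + (-4888 + √(-3450 + 41)) = -3232 + (-4888 + √(-3409)) = -3232 + (-4888 + I*√3409) = -8120 + I*√3409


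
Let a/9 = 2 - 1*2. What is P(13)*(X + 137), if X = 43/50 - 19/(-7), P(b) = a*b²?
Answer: 0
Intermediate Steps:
a = 0 (a = 9*(2 - 1*2) = 9*(2 - 2) = 9*0 = 0)
P(b) = 0 (P(b) = 0*b² = 0)
X = 1251/350 (X = 43*(1/50) - 19*(-⅐) = 43/50 + 19/7 = 1251/350 ≈ 3.5743)
P(13)*(X + 137) = 0*(1251/350 + 137) = 0*(49201/350) = 0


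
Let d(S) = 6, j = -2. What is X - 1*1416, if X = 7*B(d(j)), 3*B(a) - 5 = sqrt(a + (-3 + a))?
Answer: -4192/3 ≈ -1397.3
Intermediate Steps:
B(a) = 5/3 + sqrt(-3 + 2*a)/3 (B(a) = 5/3 + sqrt(a + (-3 + a))/3 = 5/3 + sqrt(-3 + 2*a)/3)
X = 56/3 (X = 7*(5/3 + sqrt(-3 + 2*6)/3) = 7*(5/3 + sqrt(-3 + 12)/3) = 7*(5/3 + sqrt(9)/3) = 7*(5/3 + (1/3)*3) = 7*(5/3 + 1) = 7*(8/3) = 56/3 ≈ 18.667)
X - 1*1416 = 56/3 - 1*1416 = 56/3 - 1416 = -4192/3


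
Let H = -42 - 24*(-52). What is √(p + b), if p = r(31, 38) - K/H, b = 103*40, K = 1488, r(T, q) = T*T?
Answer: √205227633/201 ≈ 71.272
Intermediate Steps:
r(T, q) = T²
H = 1206 (H = -42 + 1248 = 1206)
b = 4120
p = 192913/201 (p = 31² - 1488/1206 = 961 - 1488/1206 = 961 - 1*248/201 = 961 - 248/201 = 192913/201 ≈ 959.77)
√(p + b) = √(192913/201 + 4120) = √(1021033/201) = √205227633/201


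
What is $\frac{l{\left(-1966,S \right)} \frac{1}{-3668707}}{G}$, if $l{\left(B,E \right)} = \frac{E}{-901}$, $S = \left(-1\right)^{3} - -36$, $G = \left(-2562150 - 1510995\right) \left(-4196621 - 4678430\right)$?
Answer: $\frac{1}{3414054920872193906079} \approx 2.9291 \cdot 10^{-22}$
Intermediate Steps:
$G = 36149369605395$ ($G = \left(-4073145\right) \left(-8875051\right) = 36149369605395$)
$S = 35$ ($S = -1 + 36 = 35$)
$l{\left(B,E \right)} = - \frac{E}{901}$ ($l{\left(B,E \right)} = E \left(- \frac{1}{901}\right) = - \frac{E}{901}$)
$\frac{l{\left(-1966,S \right)} \frac{1}{-3668707}}{G} = \frac{\left(- \frac{1}{901}\right) 35 \frac{1}{-3668707}}{36149369605395} = \left(- \frac{35}{901}\right) \left(- \frac{1}{3668707}\right) \frac{1}{36149369605395} = \frac{5}{472215001} \cdot \frac{1}{36149369605395} = \frac{1}{3414054920872193906079}$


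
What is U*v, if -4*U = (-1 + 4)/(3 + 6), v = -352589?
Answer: 352589/12 ≈ 29382.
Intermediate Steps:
U = -1/12 (U = -(-1 + 4)/(4*(3 + 6)) = -3/(4*9) = -¼*⅓ = -1/12 ≈ -0.083333)
U*v = -1/12*(-352589) = 352589/12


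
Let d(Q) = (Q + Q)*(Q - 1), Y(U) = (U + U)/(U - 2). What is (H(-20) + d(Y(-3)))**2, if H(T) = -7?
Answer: 26569/625 ≈ 42.510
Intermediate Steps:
Y(U) = 2*U/(-2 + U) (Y(U) = (2*U)/(-2 + U) = 2*U/(-2 + U))
d(Q) = 2*Q*(-1 + Q) (d(Q) = (2*Q)*(-1 + Q) = 2*Q*(-1 + Q))
(H(-20) + d(Y(-3)))**2 = (-7 + 2*(2*(-3)/(-2 - 3))*(-1 + 2*(-3)/(-2 - 3)))**2 = (-7 + 2*(2*(-3)/(-5))*(-1 + 2*(-3)/(-5)))**2 = (-7 + 2*(2*(-3)*(-1/5))*(-1 + 2*(-3)*(-1/5)))**2 = (-7 + 2*(6/5)*(-1 + 6/5))**2 = (-7 + 2*(6/5)*(1/5))**2 = (-7 + 12/25)**2 = (-163/25)**2 = 26569/625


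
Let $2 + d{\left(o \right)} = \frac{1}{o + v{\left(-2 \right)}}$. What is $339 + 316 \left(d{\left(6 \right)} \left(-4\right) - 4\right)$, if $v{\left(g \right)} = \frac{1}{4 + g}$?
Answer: $\frac{18311}{13} \approx 1408.5$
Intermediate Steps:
$d{\left(o \right)} = -2 + \frac{1}{\frac{1}{2} + o}$ ($d{\left(o \right)} = -2 + \frac{1}{o + \frac{1}{4 - 2}} = -2 + \frac{1}{o + \frac{1}{2}} = -2 + \frac{1}{\frac{1}{2} + o}$)
$339 + 316 \left(d{\left(6 \right)} \left(-4\right) - 4\right) = 339 + 316 \left(\left(-4\right) 6 \frac{1}{1 + 2 \cdot 6} \left(-4\right) - 4\right) = 339 + 316 \left(\left(-4\right) 6 \frac{1}{1 + 12} \left(-4\right) - 4\right) = 339 + 316 \left(\left(-4\right) 6 \cdot \frac{1}{13} \left(-4\right) - 4\right) = 339 + 316 \left(\left(- \frac{24}{13}\right) \left(-4\right) - 4\right) = 339 + 316 \left(\frac{96}{13} - 4\right) = 339 + 316 \cdot \frac{44}{13} = 339 + \frac{13904}{13} = \frac{18311}{13}$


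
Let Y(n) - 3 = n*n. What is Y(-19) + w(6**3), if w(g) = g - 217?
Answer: 363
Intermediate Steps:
Y(n) = 3 + n**2 (Y(n) = 3 + n*n = 3 + n**2)
w(g) = -217 + g
Y(-19) + w(6**3) = (3 + (-19)**2) + (-217 + 6**3) = (3 + 361) + (-217 + 216) = 364 - 1 = 363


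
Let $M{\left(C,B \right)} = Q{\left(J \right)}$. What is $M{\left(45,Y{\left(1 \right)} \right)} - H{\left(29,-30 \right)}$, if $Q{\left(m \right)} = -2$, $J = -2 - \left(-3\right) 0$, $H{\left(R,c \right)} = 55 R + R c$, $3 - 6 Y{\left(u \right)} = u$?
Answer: $-727$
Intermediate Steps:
$Y{\left(u \right)} = \frac{1}{2} - \frac{u}{6}$
$J = -2$ ($J = -2 - 0 = -2 + 0 = -2$)
$M{\left(C,B \right)} = -2$
$M{\left(45,Y{\left(1 \right)} \right)} - H{\left(29,-30 \right)} = -2 - 29 \left(55 - 30\right) = -2 - 29 \cdot 25 = -2 - 725 = -727$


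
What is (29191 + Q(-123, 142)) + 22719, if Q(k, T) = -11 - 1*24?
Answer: 51875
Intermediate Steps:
Q(k, T) = -35 (Q(k, T) = -11 - 24 = -35)
(29191 + Q(-123, 142)) + 22719 = (29191 - 35) + 22719 = 29156 + 22719 = 51875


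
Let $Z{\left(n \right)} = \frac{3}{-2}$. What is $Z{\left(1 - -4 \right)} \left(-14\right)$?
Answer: $21$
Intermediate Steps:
$Z{\left(n \right)} = - \frac{3}{2}$ ($Z{\left(n \right)} = 3 \left(- \frac{1}{2}\right) = - \frac{3}{2}$)
$Z{\left(1 - -4 \right)} \left(-14\right) = \left(- \frac{3}{2}\right) \left(-14\right) = 21$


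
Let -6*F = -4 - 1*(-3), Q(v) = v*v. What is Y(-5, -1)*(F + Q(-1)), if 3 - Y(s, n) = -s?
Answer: -7/3 ≈ -2.3333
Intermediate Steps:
Q(v) = v**2
F = 1/6 (F = -(-4 - 1*(-3))/6 = -(-4 + 3)/6 = -1/6*(-1) = 1/6 ≈ 0.16667)
Y(s, n) = 3 + s (Y(s, n) = 3 - (-1)*s = 3 + s)
Y(-5, -1)*(F + Q(-1)) = (3 - 5)*(1/6 + (-1)**2) = -2*(1/6 + 1) = -2*7/6 = -7/3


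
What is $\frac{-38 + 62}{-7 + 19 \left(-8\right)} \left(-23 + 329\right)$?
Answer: $- \frac{2448}{53} \approx -46.189$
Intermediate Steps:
$\frac{-38 + 62}{-7 + 19 \left(-8\right)} \left(-23 + 329\right) = \frac{24}{-7 - 152} \cdot 306 = \frac{24}{-159} \cdot 306 = 24 \left(- \frac{1}{159}\right) 306 = \left(- \frac{8}{53}\right) 306 = - \frac{2448}{53}$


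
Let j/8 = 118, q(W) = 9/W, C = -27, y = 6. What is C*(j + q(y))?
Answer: -51057/2 ≈ -25529.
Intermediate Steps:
j = 944 (j = 8*118 = 944)
C*(j + q(y)) = -27*(944 + 9/6) = -27*(944 + 9*(1/6)) = -27*(944 + 3/2) = -27*1891/2 = -51057/2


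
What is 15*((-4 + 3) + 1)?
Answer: 0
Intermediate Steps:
15*((-4 + 3) + 1) = 15*(-1 + 1) = 15*0 = 0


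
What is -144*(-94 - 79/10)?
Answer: 73368/5 ≈ 14674.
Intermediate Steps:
-144*(-94 - 79/10) = -144*(-1019/10) = 73368/5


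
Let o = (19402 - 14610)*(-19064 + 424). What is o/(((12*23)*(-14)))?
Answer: 11165360/483 ≈ 23117.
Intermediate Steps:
o = -89322880 (o = 4792*(-18640) = -89322880)
o/(((12*23)*(-14))) = -89322880/((12*23)*(-14)) = -89322880/(276*(-14)) = -89322880/(-3864) = -89322880*(-1/3864) = 11165360/483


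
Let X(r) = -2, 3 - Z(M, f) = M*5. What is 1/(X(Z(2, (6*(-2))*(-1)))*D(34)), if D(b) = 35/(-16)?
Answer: 8/35 ≈ 0.22857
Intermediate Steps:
Z(M, f) = 3 - 5*M (Z(M, f) = 3 - M*5 = 3 - 5*M)
D(b) = -35/16 (D(b) = 35*(-1/16) = -35/16)
1/(X(Z(2, (6*(-2))*(-1)))*D(34)) = 1/(-2*(-35/16)) = 1/(35/8) = 8/35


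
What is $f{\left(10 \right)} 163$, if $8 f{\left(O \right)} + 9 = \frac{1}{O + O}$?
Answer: $- \frac{29177}{160} \approx -182.36$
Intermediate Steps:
$f{\left(O \right)} = - \frac{9}{8} + \frac{1}{16 O}$ ($f{\left(O \right)} = - \frac{9}{8} + \frac{1}{8 \left(O + O\right)} = - \frac{9}{8} + \frac{1}{8 \cdot 2 O} = - \frac{9}{8} + \frac{\frac{1}{2} \frac{1}{O}}{8} = - \frac{9}{8} + \frac{1}{16 O}$)
$f{\left(10 \right)} 163 = \frac{1 - 180}{16 \cdot 10} \cdot 163 = \frac{1}{16} \cdot \frac{1}{10} \left(1 - 180\right) 163 = \frac{1}{16} \cdot \frac{1}{10} \left(-179\right) 163 = \left(- \frac{179}{160}\right) 163 = - \frac{29177}{160}$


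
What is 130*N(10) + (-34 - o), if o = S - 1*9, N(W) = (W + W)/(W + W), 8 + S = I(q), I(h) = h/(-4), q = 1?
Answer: 453/4 ≈ 113.25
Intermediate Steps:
I(h) = -h/4 (I(h) = h*(-¼) = -h/4)
S = -33/4 (S = -8 - ¼*1 = -8 - ¼ = -33/4 ≈ -8.2500)
N(W) = 1 (N(W) = (2*W)/((2*W)) = (2*W)*(1/(2*W)) = 1)
o = -69/4 (o = -33/4 - 1*9 = -33/4 - 9 = -69/4 ≈ -17.250)
130*N(10) + (-34 - o) = 130*1 + (-34 - 1*(-69/4)) = 130 + (-34 + 69/4) = 130 - 67/4 = 453/4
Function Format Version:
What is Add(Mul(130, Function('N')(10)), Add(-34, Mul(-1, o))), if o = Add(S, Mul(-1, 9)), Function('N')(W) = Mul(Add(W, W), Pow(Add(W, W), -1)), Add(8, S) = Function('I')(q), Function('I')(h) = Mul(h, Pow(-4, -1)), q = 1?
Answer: Rational(453, 4) ≈ 113.25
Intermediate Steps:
Function('I')(h) = Mul(Rational(-1, 4), h) (Function('I')(h) = Mul(h, Rational(-1, 4)) = Mul(Rational(-1, 4), h))
S = Rational(-33, 4) (S = Add(-8, Mul(Rational(-1, 4), 1)) = Add(-8, Rational(-1, 4)) = Rational(-33, 4) ≈ -8.2500)
Function('N')(W) = 1 (Function('N')(W) = Mul(Mul(2, W), Pow(Mul(2, W), -1)) = Mul(Mul(2, W), Mul(Rational(1, 2), Pow(W, -1))) = 1)
o = Rational(-69, 4) (o = Add(Rational(-33, 4), Mul(-1, 9)) = Add(Rational(-33, 4), -9) = Rational(-69, 4) ≈ -17.250)
Add(Mul(130, Function('N')(10)), Add(-34, Mul(-1, o))) = Add(Mul(130, 1), Add(-34, Mul(-1, Rational(-69, 4)))) = Add(130, Add(-34, Rational(69, 4))) = Add(130, Rational(-67, 4)) = Rational(453, 4)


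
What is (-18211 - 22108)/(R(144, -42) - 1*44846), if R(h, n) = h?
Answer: 40319/44702 ≈ 0.90195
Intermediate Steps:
(-18211 - 22108)/(R(144, -42) - 1*44846) = (-18211 - 22108)/(144 - 1*44846) = -40319/(144 - 44846) = -40319/(-44702) = -40319*(-1/44702) = 40319/44702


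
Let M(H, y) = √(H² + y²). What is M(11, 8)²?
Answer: 185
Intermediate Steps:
M(11, 8)² = (√(11² + 8²))² = (√(121 + 64))² = (√185)² = 185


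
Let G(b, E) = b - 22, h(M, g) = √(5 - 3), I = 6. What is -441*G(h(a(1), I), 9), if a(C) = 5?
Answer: 9702 - 441*√2 ≈ 9078.3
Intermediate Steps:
h(M, g) = √2
G(b, E) = -22 + b
-441*G(h(a(1), I), 9) = -441*(-22 + √2) = 9702 - 441*√2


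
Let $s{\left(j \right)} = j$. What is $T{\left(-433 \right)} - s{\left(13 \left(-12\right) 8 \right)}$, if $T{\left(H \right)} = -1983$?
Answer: $-735$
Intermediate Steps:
$T{\left(-433 \right)} - s{\left(13 \left(-12\right) 8 \right)} = -1983 - 13 \left(-12\right) 8 = -1983 - \left(-156\right) 8 = -1983 - -1248 = -1983 + 1248 = -735$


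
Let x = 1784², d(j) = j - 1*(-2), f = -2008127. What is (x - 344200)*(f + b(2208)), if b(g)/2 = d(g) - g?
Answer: -5699968778088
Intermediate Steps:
d(j) = 2 + j (d(j) = j + 2 = 2 + j)
x = 3182656
b(g) = 4 (b(g) = 2*((2 + g) - g) = 2*2 = 4)
(x - 344200)*(f + b(2208)) = (3182656 - 344200)*(-2008127 + 4) = 2838456*(-2008123) = -5699968778088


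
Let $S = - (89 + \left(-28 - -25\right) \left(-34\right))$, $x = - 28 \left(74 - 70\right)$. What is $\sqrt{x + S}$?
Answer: $i \sqrt{303} \approx 17.407 i$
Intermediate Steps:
$x = -112$ ($x = \left(-28\right) 4 = -112$)
$S = -191$ ($S = - (89 + \left(-28 + 25\right) \left(-34\right)) = - (89 - -102) = - (89 + 102) = \left(-1\right) 191 = -191$)
$\sqrt{x + S} = \sqrt{-112 - 191} = \sqrt{-303} = i \sqrt{303}$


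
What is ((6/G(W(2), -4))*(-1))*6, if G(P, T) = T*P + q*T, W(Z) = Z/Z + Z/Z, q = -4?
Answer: -9/2 ≈ -4.5000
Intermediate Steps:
W(Z) = 2 (W(Z) = 1 + 1 = 2)
G(P, T) = -4*T + P*T (G(P, T) = T*P - 4*T = P*T - 4*T = -4*T + P*T)
((6/G(W(2), -4))*(-1))*6 = ((6/((-4*(-4 + 2))))*(-1))*6 = ((6/((-4*(-2))))*(-1))*6 = ((6/8)*(-1))*6 = ((6*(1/8))*(-1))*6 = ((3/4)*(-1))*6 = -3/4*6 = -9/2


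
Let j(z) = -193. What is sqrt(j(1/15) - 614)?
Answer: I*sqrt(807) ≈ 28.408*I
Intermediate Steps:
sqrt(j(1/15) - 614) = sqrt(-193 - 614) = sqrt(-807) = I*sqrt(807)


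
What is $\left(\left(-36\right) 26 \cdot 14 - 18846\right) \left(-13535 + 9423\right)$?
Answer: $131378400$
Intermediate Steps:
$\left(\left(-36\right) 26 \cdot 14 - 18846\right) \left(-13535 + 9423\right) = \left(\left(-936\right) 14 - 18846\right) \left(-4112\right) = \left(-13104 - 18846\right) \left(-4112\right) = \left(-31950\right) \left(-4112\right) = 131378400$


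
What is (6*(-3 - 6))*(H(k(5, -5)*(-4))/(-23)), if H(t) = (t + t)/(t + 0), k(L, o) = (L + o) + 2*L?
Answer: 108/23 ≈ 4.6956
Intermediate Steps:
k(L, o) = o + 3*L
H(t) = 2 (H(t) = (2*t)/t = 2)
(6*(-3 - 6))*(H(k(5, -5)*(-4))/(-23)) = (6*(-3 - 6))*(2/(-23)) = (6*(-9))*(2*(-1/23)) = -54*(-2/23) = 108/23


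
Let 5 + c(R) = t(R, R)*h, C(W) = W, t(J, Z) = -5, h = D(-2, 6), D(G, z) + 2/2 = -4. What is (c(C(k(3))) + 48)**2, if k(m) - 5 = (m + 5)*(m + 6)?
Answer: 4624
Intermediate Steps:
D(G, z) = -5 (D(G, z) = -1 - 4 = -5)
k(m) = 5 + (5 + m)*(6 + m) (k(m) = 5 + (m + 5)*(m + 6) = 5 + (5 + m)*(6 + m))
h = -5
c(R) = 20 (c(R) = -5 - 5*(-5) = -5 + 25 = 20)
(c(C(k(3))) + 48)**2 = (20 + 48)**2 = 68**2 = 4624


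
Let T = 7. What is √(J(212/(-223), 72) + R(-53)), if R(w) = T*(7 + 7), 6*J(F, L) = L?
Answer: √110 ≈ 10.488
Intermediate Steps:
J(F, L) = L/6
R(w) = 98 (R(w) = 7*(7 + 7) = 7*14 = 98)
√(J(212/(-223), 72) + R(-53)) = √((⅙)*72 + 98) = √(12 + 98) = √110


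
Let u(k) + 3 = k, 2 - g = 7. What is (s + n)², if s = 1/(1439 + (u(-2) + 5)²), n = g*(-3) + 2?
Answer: 598487296/2070721 ≈ 289.02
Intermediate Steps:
g = -5 (g = 2 - 1*7 = 2 - 7 = -5)
u(k) = -3 + k
n = 17 (n = -5*(-3) + 2 = 15 + 2 = 17)
s = 1/1439 (s = 1/(1439 + ((-3 - 2) + 5)²) = 1/(1439 + (-5 + 5)²) = 1/(1439 + 0²) = 1/(1439 + 0) = 1/1439 ≈ 0.00069493)
(s + n)² = (1/1439 + 17)² = (24464/1439)² = 598487296/2070721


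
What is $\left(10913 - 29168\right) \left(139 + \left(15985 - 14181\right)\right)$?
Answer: $-35469465$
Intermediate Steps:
$\left(10913 - 29168\right) \left(139 + \left(15985 - 14181\right)\right) = - 18255 \left(139 + 1804\right) = \left(-18255\right) 1943 = -35469465$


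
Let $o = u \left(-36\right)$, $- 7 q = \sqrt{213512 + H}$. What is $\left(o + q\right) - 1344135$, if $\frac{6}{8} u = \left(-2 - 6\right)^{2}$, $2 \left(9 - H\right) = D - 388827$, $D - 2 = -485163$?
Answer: $-1347207 - \frac{\sqrt{650515}}{7} \approx -1.3473 \cdot 10^{6}$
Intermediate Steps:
$D = -485161$ ($D = 2 - 485163 = -485161$)
$H = 437003$ ($H = 9 - \frac{-485161 - 388827}{2} = 9 - -436994 = 9 + 436994 = 437003$)
$u = \frac{256}{3}$ ($u = \frac{4 \left(-2 - 6\right)^{2}}{3} = \frac{4 \left(-8\right)^{2}}{3} = \frac{4}{3} \cdot 64 = \frac{256}{3} \approx 85.333$)
$q = - \frac{\sqrt{650515}}{7}$ ($q = - \frac{\sqrt{213512 + 437003}}{7} = - \frac{\sqrt{650515}}{7} \approx -115.22$)
$o = -3072$ ($o = \frac{256}{3} \left(-36\right) = -3072$)
$\left(o + q\right) - 1344135 = \left(-3072 - \frac{\sqrt{650515}}{7}\right) - 1344135 = -1347207 - \frac{\sqrt{650515}}{7}$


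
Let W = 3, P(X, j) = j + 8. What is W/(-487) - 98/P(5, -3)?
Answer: -47741/2435 ≈ -19.606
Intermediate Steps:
P(X, j) = 8 + j
W/(-487) - 98/P(5, -3) = 3/(-487) - 98/(8 - 3) = 3*(-1/487) - 98/5 = -3/487 - 98*⅕ = -3/487 - 98/5 = -47741/2435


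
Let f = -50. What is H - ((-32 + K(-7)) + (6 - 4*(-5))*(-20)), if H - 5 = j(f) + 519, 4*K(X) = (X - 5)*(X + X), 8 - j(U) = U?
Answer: 1092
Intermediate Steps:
j(U) = 8 - U
K(X) = X*(-5 + X)/2 (K(X) = ((X - 5)*(X + X))/4 = ((-5 + X)*(2*X))/4 = (2*X*(-5 + X))/4 = X*(-5 + X)/2)
H = 582 (H = 5 + ((8 - 1*(-50)) + 519) = 5 + ((8 + 50) + 519) = 5 + (58 + 519) = 5 + 577 = 582)
H - ((-32 + K(-7)) + (6 - 4*(-5))*(-20)) = 582 - ((-32 + (1/2)*(-7)*(-5 - 7)) + (6 - 4*(-5))*(-20)) = 582 - ((-32 + (1/2)*(-7)*(-12)) + (6 + 20)*(-20)) = 582 - ((-32 + 42) + 26*(-20)) = 582 - (10 - 520) = 582 - 1*(-510) = 582 + 510 = 1092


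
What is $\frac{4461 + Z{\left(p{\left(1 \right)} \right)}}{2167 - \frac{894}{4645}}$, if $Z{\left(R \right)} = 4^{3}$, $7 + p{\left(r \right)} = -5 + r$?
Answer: $\frac{21018625}{10064821} \approx 2.0883$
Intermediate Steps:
$p{\left(r \right)} = -12 + r$ ($p{\left(r \right)} = -7 + \left(-5 + r\right) = -12 + r$)
$Z{\left(R \right)} = 64$
$\frac{4461 + Z{\left(p{\left(1 \right)} \right)}}{2167 - \frac{894}{4645}} = \frac{4461 + 64}{2167 - \frac{894}{4645}} = \frac{4525}{2167 - \frac{894}{4645}} = \frac{4525}{\frac{10064821}{4645}} = 4525 \cdot \frac{4645}{10064821} = \frac{21018625}{10064821}$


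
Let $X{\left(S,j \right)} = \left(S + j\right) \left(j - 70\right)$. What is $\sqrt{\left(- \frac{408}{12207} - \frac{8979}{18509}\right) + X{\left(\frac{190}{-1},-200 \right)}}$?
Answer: $\frac{5 \sqrt{23890625164877061461}}{75313121} \approx 324.5$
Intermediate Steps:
$X{\left(S,j \right)} = \left(-70 + j\right) \left(S + j\right)$ ($X{\left(S,j \right)} = \left(S + j\right) \left(-70 + j\right) = \left(-70 + j\right) \left(S + j\right)$)
$\sqrt{\left(- \frac{408}{12207} - \frac{8979}{18509}\right) + X{\left(\frac{190}{-1},-200 \right)}} = \sqrt{\left(- \frac{408}{12207} - \frac{8979}{18509}\right) + \left(\left(-200\right)^{2} - 70 \frac{190}{-1} - -14000 + \frac{190}{-1} \left(-200\right)\right)} = \sqrt{\left(\left(-408\right) \frac{1}{12207} - \frac{8979}{18509}\right) + \left(40000 - 70 \cdot 190 \left(-1\right) + 14000 + 190 \left(-1\right) \left(-200\right)\right)} = \sqrt{\left(- \frac{136}{4069} - \frac{8979}{18509}\right) + \left(40000 - -13300 + 14000 - -38000\right)} = \sqrt{- \frac{39052775}{75313121} + \left(40000 + 13300 + 14000 + 38000\right)} = \sqrt{- \frac{39052775}{75313121} + 105300} = \sqrt{\frac{7930432588525}{75313121}} = \frac{5 \sqrt{23890625164877061461}}{75313121}$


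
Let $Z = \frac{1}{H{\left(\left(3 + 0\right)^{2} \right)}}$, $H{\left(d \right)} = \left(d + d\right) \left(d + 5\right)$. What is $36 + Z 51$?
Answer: $\frac{3041}{84} \approx 36.202$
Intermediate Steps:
$H{\left(d \right)} = 2 d \left(5 + d\right)$
$Z = \frac{1}{252}$ ($Z = \frac{1}{2 \left(3 + 0\right)^{2} \left(5 + \left(3 + 0\right)^{2}\right)} = \frac{1}{2 \cdot 3^{2} \left(5 + 3^{2}\right)} = \frac{1}{2 \cdot 9 \left(5 + 9\right)} = \frac{1}{2 \cdot 9 \cdot 14} = \frac{1}{252} \approx 0.0039683$)
$36 + Z 51 = 36 + \frac{1}{252} \cdot 51 = 36 + \frac{17}{84} = \frac{3041}{84}$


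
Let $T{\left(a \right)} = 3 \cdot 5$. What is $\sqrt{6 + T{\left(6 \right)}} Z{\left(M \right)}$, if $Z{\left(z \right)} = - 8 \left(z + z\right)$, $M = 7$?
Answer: $- 112 \sqrt{21} \approx -513.25$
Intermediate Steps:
$T{\left(a \right)} = 15$
$Z{\left(z \right)} = - 16 z$ ($Z{\left(z \right)} = - 8 \cdot 2 z = - 16 z$)
$\sqrt{6 + T{\left(6 \right)}} Z{\left(M \right)} = \sqrt{6 + 15} \left(\left(-16\right) 7\right) = \sqrt{21} \left(-112\right) = - 112 \sqrt{21}$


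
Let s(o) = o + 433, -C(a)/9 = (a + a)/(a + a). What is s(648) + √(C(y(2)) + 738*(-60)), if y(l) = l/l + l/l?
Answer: 1081 + 3*I*√4921 ≈ 1081.0 + 210.45*I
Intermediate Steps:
y(l) = 2 (y(l) = 1 + 1 = 2)
C(a) = -9 (C(a) = -9*(a + a)/(a + a) = -9*2*a/(2*a) = -9*2*a*1/(2*a) = -9*1 = -9)
s(o) = 433 + o
s(648) + √(C(y(2)) + 738*(-60)) = (433 + 648) + √(-9 + 738*(-60)) = 1081 + √(-9 - 44280) = 1081 + √(-44289) = 1081 + 3*I*√4921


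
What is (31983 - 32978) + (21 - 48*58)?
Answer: -3758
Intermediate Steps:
(31983 - 32978) + (21 - 48*58) = -995 + (21 - 2784) = -995 - 2763 = -3758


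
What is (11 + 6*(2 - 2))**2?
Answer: 121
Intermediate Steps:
(11 + 6*(2 - 2))**2 = (11 + 6*0)**2 = (11 + 0)**2 = 11**2 = 121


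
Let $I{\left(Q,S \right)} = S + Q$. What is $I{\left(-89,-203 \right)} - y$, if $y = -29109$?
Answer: $28817$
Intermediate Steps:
$I{\left(Q,S \right)} = Q + S$
$I{\left(-89,-203 \right)} - y = \left(-89 - 203\right) - -29109 = -292 + 29109 = 28817$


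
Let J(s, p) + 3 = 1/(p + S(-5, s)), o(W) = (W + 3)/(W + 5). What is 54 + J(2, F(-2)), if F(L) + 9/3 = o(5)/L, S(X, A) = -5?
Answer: 2137/42 ≈ 50.881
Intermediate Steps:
o(W) = (3 + W)/(5 + W)
F(L) = -3 + 4/(5*L) (F(L) = -3 + ((3 + 5)/(5 + 5))/L = -3 + (8/10)/L = -3 + ((⅒)*8)/L = -3 + 4/(5*L))
J(s, p) = -3 + 1/(-5 + p) (J(s, p) = -3 + 1/(p - 5) = -3 + 1/(-5 + p))
54 + J(2, F(-2)) = 54 + (16 - 3*(-3 + (⅘)/(-2)))/(-5 + (-3 + (⅘)/(-2))) = 54 + (16 - 3*(-3 + (⅘)*(-½)))/(-5 + (-3 + (⅘)*(-½))) = 54 + (16 - 3*(-3 - ⅖))/(-5 + (-3 - ⅖)) = 54 + (16 - 3*(-17/5))/(-5 - 17/5) = 54 + (16 + 51/5)/(-42/5) = 54 - 5/42*131/5 = 54 - 131/42 = 2137/42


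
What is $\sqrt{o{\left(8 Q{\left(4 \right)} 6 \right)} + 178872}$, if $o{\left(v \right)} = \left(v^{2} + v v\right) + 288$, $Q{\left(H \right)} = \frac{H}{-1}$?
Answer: $2 \sqrt{63222} \approx 502.88$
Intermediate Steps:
$Q{\left(H \right)} = - H$ ($Q{\left(H \right)} = H \left(-1\right) = - H$)
$o{\left(v \right)} = 288 + 2 v^{2}$ ($o{\left(v \right)} = \left(v^{2} + v^{2}\right) + 288 = 2 v^{2} + 288 = 288 + 2 v^{2}$)
$\sqrt{o{\left(8 Q{\left(4 \right)} 6 \right)} + 178872} = \sqrt{\left(288 + 2 \left(8 \left(\left(-1\right) 4\right) 6\right)^{2}\right) + 178872} = \sqrt{\left(288 + 2 \left(8 \left(-4\right) 6\right)^{2}\right) + 178872} = \sqrt{\left(288 + 2 \left(\left(-32\right) 6\right)^{2}\right) + 178872} = \sqrt{\left(288 + 2 \left(-192\right)^{2}\right) + 178872} = \sqrt{\left(288 + 2 \cdot 36864\right) + 178872} = \sqrt{\left(288 + 73728\right) + 178872} = \sqrt{74016 + 178872} = \sqrt{252888} = 2 \sqrt{63222}$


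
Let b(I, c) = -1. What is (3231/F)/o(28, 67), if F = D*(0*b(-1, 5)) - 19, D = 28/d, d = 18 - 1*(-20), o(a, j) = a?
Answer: -3231/532 ≈ -6.0733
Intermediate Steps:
d = 38 (d = 18 + 20 = 38)
D = 14/19 (D = 28/38 = 28*(1/38) = 14/19 ≈ 0.73684)
F = -19 (F = 14*(0*(-1))/19 - 19 = (14/19)*0 - 19 = 0 - 19 = -19)
(3231/F)/o(28, 67) = (3231/(-19))/28 = (3231*(-1/19))*(1/28) = -3231/19*1/28 = -3231/532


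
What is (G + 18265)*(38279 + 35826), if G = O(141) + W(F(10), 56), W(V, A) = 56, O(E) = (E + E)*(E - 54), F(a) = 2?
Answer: 3175769775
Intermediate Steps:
O(E) = 2*E*(-54 + E) (O(E) = (2*E)*(-54 + E) = 2*E*(-54 + E))
G = 24590 (G = 2*141*(-54 + 141) + 56 = 2*141*87 + 56 = 24534 + 56 = 24590)
(G + 18265)*(38279 + 35826) = (24590 + 18265)*(38279 + 35826) = 42855*74105 = 3175769775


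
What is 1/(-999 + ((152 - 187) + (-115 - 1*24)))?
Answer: -1/1173 ≈ -0.00085251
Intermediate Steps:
1/(-999 + ((152 - 187) + (-115 - 1*24))) = 1/(-999 + (-35 + (-115 - 24))) = 1/(-999 + (-35 - 139)) = 1/(-999 - 174) = 1/(-1173) = -1/1173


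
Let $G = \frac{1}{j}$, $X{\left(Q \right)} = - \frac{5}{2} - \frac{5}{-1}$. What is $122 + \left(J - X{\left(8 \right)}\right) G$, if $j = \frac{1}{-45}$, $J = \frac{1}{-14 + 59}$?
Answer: $\frac{467}{2} \approx 233.5$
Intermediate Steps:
$J = \frac{1}{45} \approx 0.022222$
$j = - \frac{1}{45} \approx -0.022222$
$X{\left(Q \right)} = \frac{5}{2}$ ($X{\left(Q \right)} = \left(-5\right) \frac{1}{2} - -5 = - \frac{5}{2} + 5 = \frac{5}{2}$)
$G = -45$ ($G = \frac{1}{- \frac{1}{45}} = -45$)
$122 + \left(J - X{\left(8 \right)}\right) G = 122 + \left(\frac{1}{45} - \frac{5}{2}\right) \left(-45\right) = 122 - - \frac{223}{2} = 122 + \frac{223}{2} = \frac{467}{2}$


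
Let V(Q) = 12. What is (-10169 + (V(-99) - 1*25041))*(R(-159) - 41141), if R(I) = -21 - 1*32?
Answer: 1449946412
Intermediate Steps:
R(I) = -53 (R(I) = -21 - 32 = -53)
(-10169 + (V(-99) - 1*25041))*(R(-159) - 41141) = (-10169 + (12 - 1*25041))*(-53 - 41141) = (-10169 + (12 - 25041))*(-41194) = (-10169 - 25029)*(-41194) = -35198*(-41194) = 1449946412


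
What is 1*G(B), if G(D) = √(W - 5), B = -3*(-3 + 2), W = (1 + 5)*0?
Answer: I*√5 ≈ 2.2361*I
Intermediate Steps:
W = 0 (W = 6*0 = 0)
B = 3 (B = -3*(-1) = 3)
G(D) = I*√5 (G(D) = √(0 - 5) = √(-5) = I*√5)
1*G(B) = 1*(I*√5) = I*√5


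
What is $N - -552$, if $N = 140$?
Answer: $692$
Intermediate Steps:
$N - -552 = 140 - -552 = 140 + 552 = 692$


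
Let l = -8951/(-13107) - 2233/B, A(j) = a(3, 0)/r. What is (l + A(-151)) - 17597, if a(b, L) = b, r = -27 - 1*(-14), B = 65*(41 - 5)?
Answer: -179907359077/10223460 ≈ -17598.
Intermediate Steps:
B = 2340 (B = 65*36 = 2340)
r = -13 (r = -27 + 14 = -13)
A(j) = -3/13 (A(j) = 3/(-13) = 3*(-1/13) = -3/13)
l = -2774197/10223460 (l = -8951/(-13107) - 2233/2340 = -8951*(-1/13107) - 2233*1/2340 = 8951/13107 - 2233/2340 = -2774197/10223460 ≈ -0.27136)
(l + A(-151)) - 17597 = (-2774197/10223460 - 3/13) - 17597 = -5133457/10223460 - 17597 = -179907359077/10223460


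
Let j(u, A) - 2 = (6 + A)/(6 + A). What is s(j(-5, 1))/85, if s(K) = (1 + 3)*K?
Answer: 12/85 ≈ 0.14118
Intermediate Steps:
j(u, A) = 3 (j(u, A) = 2 + (6 + A)/(6 + A) = 2 + 1 = 3)
s(K) = 4*K
s(j(-5, 1))/85 = (4*3)/85 = 12*(1/85) = 12/85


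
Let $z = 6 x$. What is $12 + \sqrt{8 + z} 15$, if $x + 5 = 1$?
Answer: $12 + 60 i \approx 12.0 + 60.0 i$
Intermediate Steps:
$x = -4$ ($x = -5 + 1 = -4$)
$z = -24$ ($z = 6 \left(-4\right) = -24$)
$12 + \sqrt{8 + z} 15 = 12 + \sqrt{8 - 24} \cdot 15 = 12 + \sqrt{-16} \cdot 15 = 12 + 4 i 15 = 12 + 60 i$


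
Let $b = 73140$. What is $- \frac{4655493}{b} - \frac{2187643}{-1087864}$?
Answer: $- \frac{408711585661}{6630531080} \approx -61.641$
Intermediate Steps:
$- \frac{4655493}{b} - \frac{2187643}{-1087864} = - \frac{4655493}{73140} - \frac{2187643}{-1087864} = \left(-4655493\right) \frac{1}{73140} - - \frac{2187643}{1087864} = - \frac{1551831}{24380} + \frac{2187643}{1087864} = - \frac{408711585661}{6630531080}$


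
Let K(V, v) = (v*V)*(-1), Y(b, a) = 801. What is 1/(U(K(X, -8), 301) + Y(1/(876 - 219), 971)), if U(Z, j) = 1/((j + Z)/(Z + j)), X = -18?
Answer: 1/802 ≈ 0.0012469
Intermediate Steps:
K(V, v) = -V*v (K(V, v) = (V*v)*(-1) = -V*v)
U(Z, j) = 1 (U(Z, j) = 1/((Z + j)/(Z + j)) = 1/1 = 1)
1/(U(K(X, -8), 301) + Y(1/(876 - 219), 971)) = 1/(1 + 801) = 1/802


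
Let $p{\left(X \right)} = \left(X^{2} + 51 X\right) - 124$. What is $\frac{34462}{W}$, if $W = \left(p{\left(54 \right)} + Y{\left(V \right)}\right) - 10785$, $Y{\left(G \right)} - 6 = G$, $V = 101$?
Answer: $- \frac{17231}{2566} \approx -6.7151$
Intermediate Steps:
$Y{\left(G \right)} = 6 + G$
$p{\left(X \right)} = -124 + X^{2} + 51 X$
$W = -5132$ ($W = \left(\left(-124 + 54^{2} + 51 \cdot 54\right) + \left(6 + 101\right)\right) - 10785 = \left(\left(-124 + 2916 + 2754\right) + 107\right) - 10785 = \left(5546 + 107\right) - 10785 = 5653 - 10785 = -5132$)
$\frac{34462}{W} = \frac{34462}{-5132} = 34462 \left(- \frac{1}{5132}\right) = - \frac{17231}{2566}$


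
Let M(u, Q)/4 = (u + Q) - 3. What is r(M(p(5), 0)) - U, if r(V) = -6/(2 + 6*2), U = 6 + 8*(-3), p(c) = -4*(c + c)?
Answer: 123/7 ≈ 17.571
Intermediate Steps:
p(c) = -8*c
M(u, Q) = -12 + 4*Q + 4*u (M(u, Q) = 4*((u + Q) - 3) = 4*((Q + u) - 3) = 4*(-3 + Q + u) = -12 + 4*Q + 4*u)
U = -18 (U = 6 - 24 = -18)
r(V) = -3/7 (r(V) = -6/(2 + 12) = -6/14 = -6*1/14 = -3/7)
r(M(p(5), 0)) - U = -3/7 - 1*(-18) = -3/7 + 18 = 123/7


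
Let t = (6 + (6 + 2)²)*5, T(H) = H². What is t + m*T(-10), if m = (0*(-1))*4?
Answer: 350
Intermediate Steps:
t = 350 (t = (6 + 8²)*5 = (6 + 64)*5 = 70*5 = 350)
m = 0 (m = 0*4 = 0)
t + m*T(-10) = 350 + 0*(-10)² = 350 + 0*100 = 350 + 0 = 350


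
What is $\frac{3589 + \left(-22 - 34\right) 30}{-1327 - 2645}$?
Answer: $- \frac{1909}{3972} \approx -0.48061$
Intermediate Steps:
$\frac{3589 + \left(-22 - 34\right) 30}{-1327 - 2645} = \frac{3589 - 1680}{-3972} = \left(3589 - 1680\right) \left(- \frac{1}{3972}\right) = 1909 \left(- \frac{1}{3972}\right) = - \frac{1909}{3972}$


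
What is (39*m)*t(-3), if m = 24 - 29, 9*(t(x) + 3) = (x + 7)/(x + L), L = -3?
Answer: 5395/9 ≈ 599.44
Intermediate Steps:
t(x) = -3 + (7 + x)/(9*(-3 + x)) (t(x) = -3 + ((x + 7)/(x - 3))/9 = -3 + ((7 + x)/(-3 + x))/9 = -3 + (7 + x)/(9*(-3 + x)))
m = -5
(39*m)*t(-3) = (39*(-5))*(2*(44 - 13*(-3))/(9*(-3 - 3))) = -130*(44 + 39)/(3*(-6)) = -130*(-1)*83/(3*6) = -195*(-83/27) = 5395/9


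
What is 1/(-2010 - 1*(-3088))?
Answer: 1/1078 ≈ 0.00092764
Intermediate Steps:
1/(-2010 - 1*(-3088)) = 1/(-2010 + 3088) = 1/1078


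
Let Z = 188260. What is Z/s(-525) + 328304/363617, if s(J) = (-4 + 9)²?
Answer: 13692548804/1818085 ≈ 7531.3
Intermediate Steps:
s(J) = 25 (s(J) = 5² = 25)
Z/s(-525) + 328304/363617 = 188260/25 + 328304/363617 = 188260*(1/25) + 328304*(1/363617) = 37652/5 + 328304/363617 = 13692548804/1818085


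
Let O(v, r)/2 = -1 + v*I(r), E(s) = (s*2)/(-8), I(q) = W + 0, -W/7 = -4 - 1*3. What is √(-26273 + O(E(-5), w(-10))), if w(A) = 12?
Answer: I*√104610/2 ≈ 161.72*I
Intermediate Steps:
W = 49 (W = -7*(-4 - 1*3) = -7*(-4 - 3) = -7*(-7) = 49)
I(q) = 49 (I(q) = 49 + 0 = 49)
E(s) = -s/4 (E(s) = (2*s)*(-⅛) = -s/4)
O(v, r) = -2 + 98*v (O(v, r) = 2*(-1 + v*49) = 2*(-1 + 49*v) = -2 + 98*v)
√(-26273 + O(E(-5), w(-10))) = √(-26273 + (-2 + 98*(-¼*(-5)))) = √(-26273 + (-2 + 98*(5/4))) = √(-26273 + (-2 + 245/2)) = √(-26273 + 241/2) = √(-52305/2) = I*√104610/2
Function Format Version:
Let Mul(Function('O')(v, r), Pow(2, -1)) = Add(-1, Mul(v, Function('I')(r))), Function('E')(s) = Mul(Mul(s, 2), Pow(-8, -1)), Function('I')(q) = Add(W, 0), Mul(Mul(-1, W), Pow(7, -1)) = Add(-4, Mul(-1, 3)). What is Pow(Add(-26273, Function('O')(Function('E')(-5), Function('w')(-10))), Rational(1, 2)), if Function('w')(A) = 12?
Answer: Mul(Rational(1, 2), I, Pow(104610, Rational(1, 2))) ≈ Mul(161.72, I)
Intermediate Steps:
W = 49 (W = Mul(-7, Add(-4, Mul(-1, 3))) = Mul(-7, Add(-4, -3)) = Mul(-7, -7) = 49)
Function('I')(q) = 49 (Function('I')(q) = Add(49, 0) = 49)
Function('E')(s) = Mul(Rational(-1, 4), s) (Function('E')(s) = Mul(Mul(2, s), Rational(-1, 8)) = Mul(Rational(-1, 4), s))
Function('O')(v, r) = Add(-2, Mul(98, v)) (Function('O')(v, r) = Mul(2, Add(-1, Mul(v, 49))) = Mul(2, Add(-1, Mul(49, v))) = Add(-2, Mul(98, v)))
Pow(Add(-26273, Function('O')(Function('E')(-5), Function('w')(-10))), Rational(1, 2)) = Pow(Add(-26273, Add(-2, Mul(98, Mul(Rational(-1, 4), -5)))), Rational(1, 2)) = Pow(Add(-26273, Add(-2, Mul(98, Rational(5, 4)))), Rational(1, 2)) = Pow(Add(-26273, Add(-2, Rational(245, 2))), Rational(1, 2)) = Pow(Add(-26273, Rational(241, 2)), Rational(1, 2)) = Pow(Rational(-52305, 2), Rational(1, 2)) = Mul(Rational(1, 2), I, Pow(104610, Rational(1, 2)))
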